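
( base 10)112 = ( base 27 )44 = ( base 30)3M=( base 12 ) 94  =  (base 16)70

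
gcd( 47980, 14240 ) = 20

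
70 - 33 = 37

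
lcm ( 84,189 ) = 756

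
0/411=0=0.00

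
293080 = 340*862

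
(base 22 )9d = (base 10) 211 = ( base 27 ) 7M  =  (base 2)11010011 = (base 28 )7f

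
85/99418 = 85/99418=0.00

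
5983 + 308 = 6291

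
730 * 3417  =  2494410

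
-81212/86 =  - 40606/43 = - 944.33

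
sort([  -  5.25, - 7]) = [ - 7, - 5.25]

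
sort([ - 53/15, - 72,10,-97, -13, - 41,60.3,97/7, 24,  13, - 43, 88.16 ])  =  [ - 97, - 72,-43, - 41 , -13,  -  53/15, 10, 13, 97/7, 24,60.3, 88.16] 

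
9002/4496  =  4501/2248 = 2.00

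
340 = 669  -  329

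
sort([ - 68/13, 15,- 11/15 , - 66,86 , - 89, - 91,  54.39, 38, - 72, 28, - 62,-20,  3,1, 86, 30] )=[-91,  -  89, - 72, - 66, - 62 , - 20,-68/13, - 11/15,1, 3, 15, 28, 30,  38,54.39, 86, 86]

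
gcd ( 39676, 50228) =4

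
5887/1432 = 5887/1432 = 4.11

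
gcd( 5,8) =1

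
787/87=787/87 = 9.05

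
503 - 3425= - 2922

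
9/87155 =9/87155 = 0.00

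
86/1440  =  43/720 = 0.06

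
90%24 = 18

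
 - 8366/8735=- 1 +369/8735 = - 0.96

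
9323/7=9323/7 = 1331.86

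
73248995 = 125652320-52403325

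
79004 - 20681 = 58323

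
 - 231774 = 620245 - 852019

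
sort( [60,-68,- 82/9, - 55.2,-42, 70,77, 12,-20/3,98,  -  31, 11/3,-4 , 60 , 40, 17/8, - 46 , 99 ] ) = [ - 68, - 55.2,- 46, - 42,-31, - 82/9, - 20/3 ,-4, 17/8,11/3,12 , 40, 60,60,70, 77,98, 99 ]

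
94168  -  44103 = 50065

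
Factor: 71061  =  3^1*23687^1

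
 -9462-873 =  - 10335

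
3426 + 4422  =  7848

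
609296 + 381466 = 990762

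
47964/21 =2284 = 2284.00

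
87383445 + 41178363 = 128561808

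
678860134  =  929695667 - 250835533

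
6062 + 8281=14343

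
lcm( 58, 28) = 812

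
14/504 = 1/36 = 0.03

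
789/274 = 789/274= 2.88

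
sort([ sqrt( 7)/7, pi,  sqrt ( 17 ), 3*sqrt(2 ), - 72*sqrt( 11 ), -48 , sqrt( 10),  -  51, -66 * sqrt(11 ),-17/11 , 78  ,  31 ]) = [ - 72*sqrt( 11), - 66*sqrt( 11 ), - 51, - 48, - 17/11, sqrt( 7 ) /7,pi,sqrt (10),sqrt(17),3*sqrt( 2), 31, 78 ]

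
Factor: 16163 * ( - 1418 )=  -  2^1 * 7^1*709^1*2309^1 =- 22919134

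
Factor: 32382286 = 2^1*97^1 * 166919^1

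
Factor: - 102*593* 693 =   -  2^1*3^3*7^1*11^1*17^1*593^1= - 41916798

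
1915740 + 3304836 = 5220576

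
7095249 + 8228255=15323504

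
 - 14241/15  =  -950+3/5 = -  949.40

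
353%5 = 3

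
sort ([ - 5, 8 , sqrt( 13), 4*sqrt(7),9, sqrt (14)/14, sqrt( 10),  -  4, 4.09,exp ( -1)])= [ - 5, - 4,sqrt( 14)/14,  exp( - 1), sqrt( 10 ),sqrt(13),4.09, 8,9,4*sqrt ( 7 )]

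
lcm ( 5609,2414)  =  190706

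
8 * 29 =232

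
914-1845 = - 931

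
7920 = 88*90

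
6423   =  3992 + 2431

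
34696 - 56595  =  - 21899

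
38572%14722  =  9128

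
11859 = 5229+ 6630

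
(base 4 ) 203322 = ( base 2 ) 100011111010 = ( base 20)5ei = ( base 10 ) 2298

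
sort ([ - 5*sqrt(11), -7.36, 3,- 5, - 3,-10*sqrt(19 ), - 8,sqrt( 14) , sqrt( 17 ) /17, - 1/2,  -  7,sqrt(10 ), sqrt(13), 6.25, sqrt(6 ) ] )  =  [ - 10*sqrt(19), - 5 * sqrt(11),-8, - 7.36,-7,-5,-3, - 1/2,sqrt( 17)/17,sqrt( 6), 3 , sqrt( 10), sqrt(13), sqrt( 14 ), 6.25 ] 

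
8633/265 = 8633/265=   32.58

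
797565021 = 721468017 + 76097004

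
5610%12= 6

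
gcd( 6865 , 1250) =5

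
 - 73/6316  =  -1 +6243/6316 = -0.01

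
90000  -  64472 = 25528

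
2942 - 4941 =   -  1999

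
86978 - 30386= 56592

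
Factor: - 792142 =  - 2^1*13^1*30467^1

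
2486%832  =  822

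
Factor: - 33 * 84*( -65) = 180180 = 2^2* 3^2*5^1*7^1*11^1*13^1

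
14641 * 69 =1010229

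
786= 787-1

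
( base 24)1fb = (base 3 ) 1022002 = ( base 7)2522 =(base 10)947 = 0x3b3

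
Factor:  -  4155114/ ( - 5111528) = 2077557/2555764 = 2^( - 2)*3^1*31^( - 1)  *173^1 * 4003^1 * 20611^( - 1)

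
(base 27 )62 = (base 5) 1124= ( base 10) 164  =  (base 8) 244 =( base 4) 2210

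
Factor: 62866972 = 2^2 * 7^1*19^1*118171^1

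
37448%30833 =6615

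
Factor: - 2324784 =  - 2^4*3^1*7^1*11^1*17^1*37^1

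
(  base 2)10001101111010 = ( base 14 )344A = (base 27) cca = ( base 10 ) 9082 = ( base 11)6907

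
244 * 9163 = 2235772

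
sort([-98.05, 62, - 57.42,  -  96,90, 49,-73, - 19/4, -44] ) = [ - 98.05,-96,  -  73,- 57.42, - 44, - 19/4,49,62, 90 ] 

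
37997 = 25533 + 12464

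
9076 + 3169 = 12245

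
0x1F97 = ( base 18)16H5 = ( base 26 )bp1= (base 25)cnc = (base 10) 8087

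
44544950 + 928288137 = 972833087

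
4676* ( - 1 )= -4676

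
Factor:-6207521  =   - 1361^1*4561^1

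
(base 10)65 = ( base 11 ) 5a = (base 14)49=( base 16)41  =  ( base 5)230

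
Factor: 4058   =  2^1*2029^1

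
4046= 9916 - 5870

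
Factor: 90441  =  3^2*13^1 * 773^1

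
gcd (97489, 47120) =19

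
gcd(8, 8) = 8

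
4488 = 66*68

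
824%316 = 192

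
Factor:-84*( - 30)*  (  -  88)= - 2^6*3^2*5^1*7^1*11^1 = - 221760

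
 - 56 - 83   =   - 139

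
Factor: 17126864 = 2^4*1070429^1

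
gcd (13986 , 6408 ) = 18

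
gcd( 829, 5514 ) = 1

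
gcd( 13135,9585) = 355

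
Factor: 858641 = 7^1 * 122663^1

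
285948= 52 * 5499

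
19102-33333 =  - 14231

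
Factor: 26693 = 26693^1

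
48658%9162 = 2848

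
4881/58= 4881/58 = 84.16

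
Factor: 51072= 2^7*3^1 * 7^1*19^1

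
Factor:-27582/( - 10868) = 13791/5434 = 2^( -1)*3^1*11^( - 1 ) * 13^ ( - 1) *19^( - 1)*4597^1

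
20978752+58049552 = 79028304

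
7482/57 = 2494/19= 131.26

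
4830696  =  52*92898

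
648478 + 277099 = 925577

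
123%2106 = 123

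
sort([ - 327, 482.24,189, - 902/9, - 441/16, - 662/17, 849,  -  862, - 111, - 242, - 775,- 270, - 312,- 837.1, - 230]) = [ - 862, - 837.1, - 775, - 327, - 312, - 270, -242,-230,-111, - 902/9, - 662/17, -441/16, 189,482.24,849] 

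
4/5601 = 4/5601 =0.00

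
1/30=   1/30 = 0.03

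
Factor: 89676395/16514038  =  2^(-1)*5^1*17^( - 2)*149^1 *28571^( - 1)*120371^1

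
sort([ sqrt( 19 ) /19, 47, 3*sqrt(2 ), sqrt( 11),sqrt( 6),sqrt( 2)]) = [sqrt(19 ) /19,sqrt( 2 ), sqrt( 6 ),sqrt( 11 ),3* sqrt (2),47 ] 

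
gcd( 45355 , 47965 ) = 5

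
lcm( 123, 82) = 246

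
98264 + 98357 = 196621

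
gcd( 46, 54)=2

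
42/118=21/59 = 0.36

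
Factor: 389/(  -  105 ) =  - 3^(-1)*5^ (-1 ) * 7^( - 1 )*389^1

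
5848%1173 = 1156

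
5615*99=555885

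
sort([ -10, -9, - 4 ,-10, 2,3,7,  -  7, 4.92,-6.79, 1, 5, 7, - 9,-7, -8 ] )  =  [ - 10,  -  10,-9, -9, - 8 ,-7, - 7,-6.79 ,  -  4, 1, 2, 3,4.92,5 , 7,7] 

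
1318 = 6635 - 5317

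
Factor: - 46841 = -31^1 * 1511^1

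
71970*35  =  2518950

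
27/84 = 9/28 = 0.32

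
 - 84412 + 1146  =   - 83266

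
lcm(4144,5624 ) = 78736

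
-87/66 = - 29/22 = - 1.32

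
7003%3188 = 627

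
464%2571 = 464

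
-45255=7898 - 53153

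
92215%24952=17359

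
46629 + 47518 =94147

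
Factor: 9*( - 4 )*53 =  - 1908 = - 2^2*3^2 * 53^1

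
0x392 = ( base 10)914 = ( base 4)32102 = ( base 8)1622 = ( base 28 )14I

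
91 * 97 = 8827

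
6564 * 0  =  0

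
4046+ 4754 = 8800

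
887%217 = 19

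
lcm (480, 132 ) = 5280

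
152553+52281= 204834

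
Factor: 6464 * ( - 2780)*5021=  - 90226968320=- 2^8*5^1 * 101^1 * 139^1 * 5021^1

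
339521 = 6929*49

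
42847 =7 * 6121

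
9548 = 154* 62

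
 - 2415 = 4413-6828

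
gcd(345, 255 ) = 15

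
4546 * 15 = 68190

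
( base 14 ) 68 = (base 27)3B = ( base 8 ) 134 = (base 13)71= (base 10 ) 92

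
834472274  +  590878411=1425350685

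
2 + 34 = 36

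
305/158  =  305/158 = 1.93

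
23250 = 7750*3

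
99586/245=99586/245 = 406.47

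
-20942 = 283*( - 74) 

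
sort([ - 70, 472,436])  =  [ - 70, 436, 472 ]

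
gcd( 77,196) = 7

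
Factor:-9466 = -2^1*4733^1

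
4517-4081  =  436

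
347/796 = 347/796 =0.44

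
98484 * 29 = 2856036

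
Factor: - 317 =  - 317^1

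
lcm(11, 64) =704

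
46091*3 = 138273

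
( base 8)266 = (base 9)222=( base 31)5r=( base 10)182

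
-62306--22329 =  - 39977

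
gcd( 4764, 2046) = 6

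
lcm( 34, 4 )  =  68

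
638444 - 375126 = 263318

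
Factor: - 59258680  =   - 2^3*5^1 * 13^1*83^1*1373^1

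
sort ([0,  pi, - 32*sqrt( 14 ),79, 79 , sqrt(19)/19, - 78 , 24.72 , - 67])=[ -32*sqrt(14) , - 78 , - 67, 0,sqrt( 19)/19,pi,  24.72,79 , 79 ] 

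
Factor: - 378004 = -2^2*11^3*71^1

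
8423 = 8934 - 511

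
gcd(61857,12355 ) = 1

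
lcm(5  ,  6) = 30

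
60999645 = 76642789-15643144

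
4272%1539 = 1194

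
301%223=78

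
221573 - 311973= - 90400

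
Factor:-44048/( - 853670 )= 2^3*5^( - 1)*19^ ( - 1 ) *2753^1 * 4493^( - 1 ) = 22024/426835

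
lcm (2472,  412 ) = 2472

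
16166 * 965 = 15600190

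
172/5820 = 43/1455 = 0.03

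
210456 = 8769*24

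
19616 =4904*4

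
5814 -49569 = -43755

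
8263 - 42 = 8221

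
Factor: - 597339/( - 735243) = 3^1* 19^(-1)*31^1*2141^1*12899^( - 1 )=199113/245081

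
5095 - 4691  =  404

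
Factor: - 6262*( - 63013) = 394587406 = 2^1*31^1*61^1*101^1*1033^1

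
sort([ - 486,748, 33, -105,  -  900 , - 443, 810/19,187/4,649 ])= [ - 900, - 486,-443, - 105, 33, 810/19,187/4, 649, 748]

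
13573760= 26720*508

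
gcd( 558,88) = 2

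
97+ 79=176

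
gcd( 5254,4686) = 142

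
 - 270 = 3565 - 3835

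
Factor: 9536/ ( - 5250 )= - 4768/2625= - 2^5 * 3^( - 1)*5^(-3)*7^( - 1)*149^1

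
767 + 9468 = 10235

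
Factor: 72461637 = 3^2*41^1*359^1*547^1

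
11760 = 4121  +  7639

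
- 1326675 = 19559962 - 20886637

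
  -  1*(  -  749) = 749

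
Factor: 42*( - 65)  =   - 2730=- 2^1  *3^1*5^1*7^1 * 13^1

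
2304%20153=2304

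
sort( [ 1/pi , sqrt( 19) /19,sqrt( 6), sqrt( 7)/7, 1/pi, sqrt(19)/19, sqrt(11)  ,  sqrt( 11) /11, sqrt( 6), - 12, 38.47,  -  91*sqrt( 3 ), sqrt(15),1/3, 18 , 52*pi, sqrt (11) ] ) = [-91  *sqrt(3), - 12 , sqrt(19) /19, sqrt ( 19 ) /19, sqrt(11)/11, 1/pi, 1/pi, 1/3, sqrt(7 ) /7, sqrt( 6), sqrt( 6),sqrt( 11), sqrt( 11 ),sqrt( 15),  18,38.47,  52*pi]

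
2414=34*71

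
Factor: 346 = 2^1*173^1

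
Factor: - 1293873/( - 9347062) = 2^( - 1 ) * 3^1*7^1*23^(  -  1)*317^(- 1 )* 641^(-1)*61613^1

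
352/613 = 352/613 = 0.57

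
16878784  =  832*20287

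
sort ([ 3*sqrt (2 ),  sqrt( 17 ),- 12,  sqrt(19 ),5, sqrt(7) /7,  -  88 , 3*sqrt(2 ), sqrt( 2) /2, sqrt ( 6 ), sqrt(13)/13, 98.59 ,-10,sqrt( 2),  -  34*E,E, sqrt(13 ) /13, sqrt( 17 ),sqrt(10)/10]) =[-34*E,-88, - 12,  -  10, sqrt( 13 ) /13,sqrt (13)/13, sqrt( 10)/10 , sqrt( 7 ) /7, sqrt( 2 ) /2,sqrt( 2 ), sqrt( 6 ), E,sqrt( 17 ),sqrt( 17), 3*sqrt( 2), 3*sqrt( 2 ), sqrt( 19 ), 5,98.59]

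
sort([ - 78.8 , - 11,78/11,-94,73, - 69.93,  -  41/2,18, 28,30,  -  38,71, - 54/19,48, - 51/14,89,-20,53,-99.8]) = [-99.8, - 94,-78.8, - 69.93, - 38,  -  41/2,  -  20, - 11, - 51/14,-54/19,78/11,18,28,  30, 48,53,71,73,89] 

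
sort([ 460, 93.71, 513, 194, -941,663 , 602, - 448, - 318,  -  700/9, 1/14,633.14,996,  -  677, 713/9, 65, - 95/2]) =[  -  941, - 677, - 448, - 318,-700/9, - 95/2, 1/14, 65, 713/9,93.71,  194, 460,513,602,633.14 , 663, 996]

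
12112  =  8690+3422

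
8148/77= 1164/11 = 105.82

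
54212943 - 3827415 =50385528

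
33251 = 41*811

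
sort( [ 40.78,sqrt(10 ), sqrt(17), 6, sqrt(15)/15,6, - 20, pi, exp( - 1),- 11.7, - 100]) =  [ - 100, - 20, - 11.7, sqrt(15 )/15, exp( - 1),pi,sqrt( 10), sqrt(17), 6, 6,40.78]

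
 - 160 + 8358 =8198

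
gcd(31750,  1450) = 50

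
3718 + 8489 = 12207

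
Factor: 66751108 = 2^2*37^1 *163^1 * 2767^1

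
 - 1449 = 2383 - 3832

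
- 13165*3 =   -  39495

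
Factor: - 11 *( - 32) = 352 = 2^5*11^1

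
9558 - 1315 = 8243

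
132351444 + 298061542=430412986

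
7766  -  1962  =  5804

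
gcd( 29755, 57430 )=5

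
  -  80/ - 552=10/69 = 0.14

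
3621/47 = 3621/47= 77.04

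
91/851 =91/851= 0.11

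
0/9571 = 0 = 0.00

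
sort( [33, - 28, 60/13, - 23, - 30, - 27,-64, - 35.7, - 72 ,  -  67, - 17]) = [ - 72 , - 67, - 64, -35.7, - 30 , - 28, - 27, - 23, - 17,60/13 , 33 ] 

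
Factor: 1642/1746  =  3^ ( - 2)*97^( - 1) * 821^1  =  821/873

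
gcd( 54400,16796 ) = 68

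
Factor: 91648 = 2^9 * 179^1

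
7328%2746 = 1836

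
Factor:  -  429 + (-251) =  - 2^3 * 5^1*17^1 = -  680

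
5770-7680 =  - 1910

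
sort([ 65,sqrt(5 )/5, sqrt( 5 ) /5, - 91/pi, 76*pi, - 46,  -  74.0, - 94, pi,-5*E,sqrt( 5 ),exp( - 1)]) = [- 94, - 74.0, - 46, - 91/pi,-5 * E, exp( - 1),  sqrt( 5)/5, sqrt(5)/5, sqrt( 5),pi,65,76 * pi ]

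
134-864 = - 730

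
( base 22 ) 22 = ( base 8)56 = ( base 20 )26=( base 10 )46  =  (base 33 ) 1d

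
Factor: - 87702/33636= - 14617/5606 = -  2^( - 1 )*47^1* 311^1*2803^( - 1) 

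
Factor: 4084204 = 2^2*71^1*73^1*197^1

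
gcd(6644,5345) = 1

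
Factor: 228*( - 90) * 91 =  - 1867320  =  - 2^3*3^3*5^1*7^1 * 13^1 * 19^1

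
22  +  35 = 57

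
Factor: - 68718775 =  - 5^2 * 59^1 * 46589^1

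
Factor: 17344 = 2^6* 271^1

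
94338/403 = 94338/403 = 234.09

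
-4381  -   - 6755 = 2374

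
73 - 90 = -17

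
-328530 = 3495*(-94)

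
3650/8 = 1825/4 = 456.25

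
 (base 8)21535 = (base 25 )EC3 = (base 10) 9053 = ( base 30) a1n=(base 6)105525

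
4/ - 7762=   -  1+3879/3881 =-0.00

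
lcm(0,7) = 0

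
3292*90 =296280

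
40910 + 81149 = 122059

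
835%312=211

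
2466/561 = 822/187 =4.40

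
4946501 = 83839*59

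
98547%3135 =1362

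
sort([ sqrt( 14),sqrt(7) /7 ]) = [ sqrt (7)/7,sqrt( 14)]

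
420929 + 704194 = 1125123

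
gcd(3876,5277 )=3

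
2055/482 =2055/482 = 4.26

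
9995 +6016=16011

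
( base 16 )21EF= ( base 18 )18eb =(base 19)1514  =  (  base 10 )8687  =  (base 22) hkj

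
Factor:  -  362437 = -59^1*6143^1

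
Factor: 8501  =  8501^1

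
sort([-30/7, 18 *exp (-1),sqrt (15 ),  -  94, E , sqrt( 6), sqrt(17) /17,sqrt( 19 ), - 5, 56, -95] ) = [ - 95,-94,-5, - 30/7, sqrt( 17 )/17 , sqrt( 6),E,sqrt( 15), sqrt(19),18*exp(-1),56 ]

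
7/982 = 7/982 = 0.01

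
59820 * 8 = 478560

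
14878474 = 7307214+7571260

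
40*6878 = 275120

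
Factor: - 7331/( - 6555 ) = 3^( - 1 )*5^( - 1)*19^( - 1 )*23^( - 1 )*7331^1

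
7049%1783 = 1700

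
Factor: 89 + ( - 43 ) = 2^1  *23^1 = 46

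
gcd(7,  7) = 7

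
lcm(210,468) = 16380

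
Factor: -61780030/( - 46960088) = 753415/572684 = 2^( - 2) * 5^1*7^(-1)*13^1*  67^1*113^(- 1) * 173^1*181^ ( - 1 )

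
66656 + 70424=137080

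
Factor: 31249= 31249^1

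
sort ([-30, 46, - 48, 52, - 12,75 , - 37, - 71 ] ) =[ - 71, - 48, - 37, - 30, -12, 46, 52, 75] 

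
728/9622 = 364/4811 = 0.08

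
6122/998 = 6 + 67/499  =  6.13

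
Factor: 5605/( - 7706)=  - 2^(-1)*5^1*19^1* 59^1*3853^(-1) 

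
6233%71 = 56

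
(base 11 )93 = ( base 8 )146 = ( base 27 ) 3L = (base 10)102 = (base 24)46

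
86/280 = 43/140 = 0.31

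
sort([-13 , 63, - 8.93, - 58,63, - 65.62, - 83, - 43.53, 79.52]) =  [ - 83, - 65.62, - 58 ,-43.53, - 13, - 8.93,  63, 63 , 79.52]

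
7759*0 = 0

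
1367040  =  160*8544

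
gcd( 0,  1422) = 1422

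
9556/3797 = 2+1962/3797   =  2.52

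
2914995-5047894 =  - 2132899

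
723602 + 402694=1126296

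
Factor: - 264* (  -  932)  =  2^5*3^1*11^1*233^1 = 246048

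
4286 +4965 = 9251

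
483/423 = 1 + 20/141=1.14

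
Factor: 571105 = 5^1*114221^1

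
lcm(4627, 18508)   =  18508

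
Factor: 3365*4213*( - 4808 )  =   - 2^3*5^1*11^1*383^1 * 601^1*673^1 =- 68161789960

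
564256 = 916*616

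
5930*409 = 2425370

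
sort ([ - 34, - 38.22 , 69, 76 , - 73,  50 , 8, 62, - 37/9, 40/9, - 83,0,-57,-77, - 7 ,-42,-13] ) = [ - 83, - 77  , - 73, - 57, - 42, - 38.22, - 34, - 13, -7, - 37/9,0 , 40/9, 8,  50,62, 69 , 76]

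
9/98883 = 1/10987=0.00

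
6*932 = 5592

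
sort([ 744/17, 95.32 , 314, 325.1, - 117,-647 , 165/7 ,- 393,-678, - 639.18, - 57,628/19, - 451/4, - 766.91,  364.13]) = [ - 766.91, - 678, - 647, - 639.18, - 393,  -  117, - 451/4 ,- 57 , 165/7 , 628/19, 744/17,95.32,314, 325.1,364.13]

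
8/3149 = 8/3149 =0.00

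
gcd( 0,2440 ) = 2440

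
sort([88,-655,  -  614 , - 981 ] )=[ - 981, - 655, - 614, 88 ] 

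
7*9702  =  67914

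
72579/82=885 + 9/82  =  885.11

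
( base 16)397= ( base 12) 647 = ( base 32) sn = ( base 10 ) 919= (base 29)12k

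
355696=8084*44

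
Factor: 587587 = 7^1*11^1 * 13^1*587^1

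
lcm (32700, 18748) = 1406100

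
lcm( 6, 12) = 12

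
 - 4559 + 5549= 990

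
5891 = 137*43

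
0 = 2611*0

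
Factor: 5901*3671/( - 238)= - 3094653/34= - 2^( - 1)* 3^1*17^( - 1 )*281^1*3671^1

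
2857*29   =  82853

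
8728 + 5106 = 13834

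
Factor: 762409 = 762409^1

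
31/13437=31/13437=0.00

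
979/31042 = 89/2822 = 0.03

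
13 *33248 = 432224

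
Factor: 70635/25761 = 5^1*17^1 * 31^(-1 ) = 85/31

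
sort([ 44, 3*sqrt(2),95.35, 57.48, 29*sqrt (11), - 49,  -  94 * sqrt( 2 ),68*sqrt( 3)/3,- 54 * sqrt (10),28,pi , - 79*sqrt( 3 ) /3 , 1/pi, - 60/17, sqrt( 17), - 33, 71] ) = [ - 54*sqrt(10), - 94 * sqrt( 2),-49,-79 * sqrt( 3)/3, -33 , - 60/17,1/pi,pi,sqrt(  17),3*sqrt ( 2 ),28, 68*sqrt( 3 ) /3 , 44,57.48,71,95.35,29*sqrt(  11 ) ]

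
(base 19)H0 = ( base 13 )1BB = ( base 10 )323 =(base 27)BQ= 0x143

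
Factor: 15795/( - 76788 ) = -2^( - 2)*5^1*13^1*79^( - 1)=- 65/316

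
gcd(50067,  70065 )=9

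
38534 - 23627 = 14907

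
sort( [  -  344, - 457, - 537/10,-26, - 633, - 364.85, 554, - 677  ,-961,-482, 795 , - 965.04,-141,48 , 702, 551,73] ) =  [-965.04, - 961,  -  677,-633,  -  482, - 457, - 364.85,-344,-141, - 537/10, - 26,48, 73,  551,554 , 702, 795]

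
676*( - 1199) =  - 810524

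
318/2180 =159/1090 =0.15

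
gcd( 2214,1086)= 6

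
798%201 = 195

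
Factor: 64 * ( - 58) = - 3712  =  - 2^7*29^1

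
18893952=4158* 4544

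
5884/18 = 2942/9 = 326.89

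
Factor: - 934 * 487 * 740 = - 2^3* 5^1 * 37^1*467^1 * 487^1 = - 336594920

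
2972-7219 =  - 4247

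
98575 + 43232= 141807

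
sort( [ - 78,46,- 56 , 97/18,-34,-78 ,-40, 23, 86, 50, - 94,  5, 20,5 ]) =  [ - 94, - 78, - 78, - 56, - 40,  -  34, 5, 5, 97/18,20, 23, 46, 50,  86]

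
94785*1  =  94785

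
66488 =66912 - 424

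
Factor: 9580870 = 2^1*5^1*13^1*73699^1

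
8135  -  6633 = 1502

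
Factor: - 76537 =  - 76537^1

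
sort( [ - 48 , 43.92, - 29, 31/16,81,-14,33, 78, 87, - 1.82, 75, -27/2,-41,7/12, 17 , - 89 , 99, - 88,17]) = [  -  89,-88, - 48, - 41, - 29, - 14, - 27/2, - 1.82, 7/12,31/16, 17,17, 33, 43.92, 75, 78,81,87, 99]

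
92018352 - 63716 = 91954636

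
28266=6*4711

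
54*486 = 26244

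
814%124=70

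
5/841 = 5/841 = 0.01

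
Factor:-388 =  - 2^2 * 97^1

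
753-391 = 362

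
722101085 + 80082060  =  802183145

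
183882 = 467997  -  284115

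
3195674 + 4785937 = 7981611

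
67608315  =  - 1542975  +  69151290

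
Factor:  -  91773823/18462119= -13^( - 1) * 17^(-1)*139^ ( - 1)*601^( - 1) * 5197^1 *17659^1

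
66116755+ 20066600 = 86183355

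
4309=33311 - 29002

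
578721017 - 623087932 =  - 44366915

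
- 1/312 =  - 1 + 311/312 = -0.00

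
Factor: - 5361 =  - 3^1 * 1787^1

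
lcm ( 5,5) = 5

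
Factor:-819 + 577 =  - 2^1*11^2=- 242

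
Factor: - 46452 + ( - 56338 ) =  -102790 = - 2^1*5^1*19^1* 541^1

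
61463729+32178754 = 93642483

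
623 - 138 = 485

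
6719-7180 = -461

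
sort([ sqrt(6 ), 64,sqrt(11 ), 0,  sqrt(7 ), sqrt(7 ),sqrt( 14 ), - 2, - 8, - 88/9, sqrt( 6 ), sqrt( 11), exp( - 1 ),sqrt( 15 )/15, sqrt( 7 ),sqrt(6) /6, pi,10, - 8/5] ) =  [-88/9, - 8, - 2, - 8/5, 0, sqrt( 15) /15,exp ( - 1), sqrt( 6 ) /6, sqrt( 6 ) , sqrt( 6),sqrt( 7 ), sqrt(7),  sqrt( 7 ), pi , sqrt( 11 ),  sqrt( 11),sqrt( 14 ), 10  ,  64] 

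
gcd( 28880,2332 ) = 4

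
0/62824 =0=0.00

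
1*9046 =9046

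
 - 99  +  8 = -91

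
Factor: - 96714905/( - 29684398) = 2^( - 1)*5^1*7^1 * 23^( - 1 )*293^1*9431^1 * 645313^( - 1)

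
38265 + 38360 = 76625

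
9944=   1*9944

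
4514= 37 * 122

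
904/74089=904/74089 = 0.01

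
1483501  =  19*78079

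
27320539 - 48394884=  - 21074345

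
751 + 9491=10242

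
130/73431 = 130/73431 = 0.00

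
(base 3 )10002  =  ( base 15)58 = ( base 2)1010011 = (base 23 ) 3e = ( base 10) 83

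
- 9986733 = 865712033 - 875698766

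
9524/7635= 1 + 1889/7635 = 1.25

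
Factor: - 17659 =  - 17659^1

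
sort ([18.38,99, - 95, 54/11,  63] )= [ - 95,54/11,  18.38,  63,99 ]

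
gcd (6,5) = 1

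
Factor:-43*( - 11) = 473 = 11^1*43^1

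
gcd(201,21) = 3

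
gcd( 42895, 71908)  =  1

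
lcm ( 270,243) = 2430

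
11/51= 11/51 = 0.22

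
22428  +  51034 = 73462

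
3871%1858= 155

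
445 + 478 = 923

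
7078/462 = 15+74/231= 15.32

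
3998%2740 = 1258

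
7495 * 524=3927380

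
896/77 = 128/11 = 11.64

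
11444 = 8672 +2772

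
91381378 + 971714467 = 1063095845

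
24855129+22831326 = 47686455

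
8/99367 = 8/99367=0.00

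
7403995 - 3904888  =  3499107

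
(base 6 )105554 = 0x236e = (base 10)9070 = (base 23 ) H38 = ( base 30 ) a2a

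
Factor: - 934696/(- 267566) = 2^2*7^1*13^( - 1)*41^(-1)*251^(-1)*16691^1=467348/133783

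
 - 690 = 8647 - 9337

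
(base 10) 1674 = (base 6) 11430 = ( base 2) 11010001010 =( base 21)3gf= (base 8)3212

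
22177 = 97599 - 75422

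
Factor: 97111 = 7^1  *13873^1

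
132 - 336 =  - 204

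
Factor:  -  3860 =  -2^2*5^1*193^1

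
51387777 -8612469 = 42775308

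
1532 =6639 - 5107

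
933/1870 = 933/1870 = 0.50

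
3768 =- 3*( - 1256) 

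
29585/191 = 154 + 171/191 = 154.90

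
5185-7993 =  - 2808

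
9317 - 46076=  - 36759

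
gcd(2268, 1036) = 28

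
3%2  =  1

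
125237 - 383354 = -258117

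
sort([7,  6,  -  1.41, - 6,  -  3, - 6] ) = [-6, -6 , - 3 , - 1.41, 6, 7] 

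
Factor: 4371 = 3^1*31^1*47^1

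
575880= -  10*( - 57588)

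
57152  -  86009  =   - 28857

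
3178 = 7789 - 4611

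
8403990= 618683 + 7785307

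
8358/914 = 9 + 66/457 = 9.14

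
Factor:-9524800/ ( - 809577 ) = 2^6*3^ ( - 2)* 5^2*23^(-1 )*3911^ ( - 1)*5953^1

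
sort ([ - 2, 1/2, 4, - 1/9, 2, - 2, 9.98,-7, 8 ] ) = [ - 7, -2,-2, - 1/9, 1/2, 2, 4, 8, 9.98 ] 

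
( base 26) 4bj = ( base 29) 3GM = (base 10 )3009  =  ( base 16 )bc1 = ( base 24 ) 559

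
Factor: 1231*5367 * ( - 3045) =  - 20117635965=- 3^2*5^1*7^1*29^1*1231^1*1789^1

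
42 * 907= 38094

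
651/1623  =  217/541 = 0.40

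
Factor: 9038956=2^2*2259739^1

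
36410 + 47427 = 83837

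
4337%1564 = 1209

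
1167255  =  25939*45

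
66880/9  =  66880/9 = 7431.11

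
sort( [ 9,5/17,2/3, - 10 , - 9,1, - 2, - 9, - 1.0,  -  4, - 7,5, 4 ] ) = [ - 10, - 9, -9, - 7,-4, - 2, - 1.0,5/17, 2/3,1, 4,5,9]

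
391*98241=38412231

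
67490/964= 33745/482 =70.01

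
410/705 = 82/141  =  0.58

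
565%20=5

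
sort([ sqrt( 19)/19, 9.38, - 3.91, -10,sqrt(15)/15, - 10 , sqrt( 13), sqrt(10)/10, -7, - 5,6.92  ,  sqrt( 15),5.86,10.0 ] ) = [ - 10, - 10, - 7, - 5, - 3.91,sqrt( 19)/19,sqrt(15)/15,sqrt ( 10)/10 , sqrt( 13 ),sqrt( 15)  ,  5.86 , 6.92,  9.38,10.0 ] 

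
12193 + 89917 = 102110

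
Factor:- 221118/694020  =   - 137/430=- 2^( - 1)*5^(-1 )* 43^( - 1 )*137^1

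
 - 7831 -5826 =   -  13657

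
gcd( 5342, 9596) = 2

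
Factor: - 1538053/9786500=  - 2^( - 2)*5^( - 3 ) * 11^1 * 23^( - 2)*3779^1 = - 41569/264500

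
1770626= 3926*451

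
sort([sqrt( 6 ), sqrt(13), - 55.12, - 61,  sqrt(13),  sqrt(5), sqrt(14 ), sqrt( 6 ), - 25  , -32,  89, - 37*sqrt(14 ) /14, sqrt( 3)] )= [ - 61 , - 55.12 , - 32,-25 , - 37*sqrt(14)/14, sqrt( 3), sqrt( 5), sqrt ( 6), sqrt(6 ),sqrt( 13),sqrt(13 ), sqrt( 14),  89]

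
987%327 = 6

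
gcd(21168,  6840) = 72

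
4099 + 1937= 6036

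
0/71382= 0=0.00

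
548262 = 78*7029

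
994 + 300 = 1294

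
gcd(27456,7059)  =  39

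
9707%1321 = 460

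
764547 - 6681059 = - 5916512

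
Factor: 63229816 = 2^3*13^1*181^1* 3359^1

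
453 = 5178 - 4725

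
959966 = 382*2513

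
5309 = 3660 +1649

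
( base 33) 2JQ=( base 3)10212212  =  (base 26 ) 44n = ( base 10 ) 2831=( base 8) 5417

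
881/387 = 2+107/387 = 2.28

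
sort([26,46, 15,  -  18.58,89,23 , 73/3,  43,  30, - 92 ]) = [ - 92, - 18.58 , 15,23, 73/3,26,30,43,  46,89 ]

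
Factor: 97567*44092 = 2^2*43^1* 73^1*151^1*2269^1 = 4301924164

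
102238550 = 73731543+28507007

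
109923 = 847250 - 737327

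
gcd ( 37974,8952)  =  6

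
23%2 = 1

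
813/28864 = 813/28864 = 0.03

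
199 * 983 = 195617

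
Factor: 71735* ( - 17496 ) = -1255075560 = -2^3*3^7 * 5^1*14347^1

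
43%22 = 21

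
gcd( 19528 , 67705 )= 1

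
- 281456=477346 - 758802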